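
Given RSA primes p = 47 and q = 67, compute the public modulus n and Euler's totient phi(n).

Step 1: n = p * q = 47 * 67 = 3149.
Step 2: phi(n) = (p-1)(q-1) = 46 * 66 = 3036.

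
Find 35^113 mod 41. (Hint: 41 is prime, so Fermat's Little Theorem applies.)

Step 1: Since 41 is prime, by Fermat's Little Theorem: 35^40 = 1 (mod 41).
Step 2: Reduce exponent: 113 mod 40 = 33.
Step 3: So 35^113 = 35^33 (mod 41).
Step 4: 35^33 mod 41 = 24.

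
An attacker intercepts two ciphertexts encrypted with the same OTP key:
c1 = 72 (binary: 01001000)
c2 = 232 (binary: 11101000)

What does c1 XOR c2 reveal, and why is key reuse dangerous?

Step 1: c1 XOR c2 = (m1 XOR k) XOR (m2 XOR k).
Step 2: By XOR associativity/commutativity: = m1 XOR m2 XOR k XOR k = m1 XOR m2.
Step 3: 01001000 XOR 11101000 = 10100000 = 160.
Step 4: The key cancels out! An attacker learns m1 XOR m2 = 160, revealing the relationship between plaintexts.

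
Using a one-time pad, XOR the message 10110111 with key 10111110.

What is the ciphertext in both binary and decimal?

Step 1: Write out the XOR operation bit by bit:
  Message: 10110111
  Key:     10111110
  XOR:     00001001
Step 2: Convert to decimal: 00001001 = 9.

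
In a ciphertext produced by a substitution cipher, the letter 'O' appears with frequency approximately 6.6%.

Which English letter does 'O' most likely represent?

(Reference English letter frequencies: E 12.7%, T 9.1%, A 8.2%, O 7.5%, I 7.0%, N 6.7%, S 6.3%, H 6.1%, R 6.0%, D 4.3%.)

Step 1: The observed frequency is 6.6%.
Step 2: Compare with English frequencies:
  E: 12.7% (difference: 6.1%)
  T: 9.1% (difference: 2.5%)
  A: 8.2% (difference: 1.6%)
  O: 7.5% (difference: 0.9%)
  I: 7.0% (difference: 0.4%)
  N: 6.7% (difference: 0.1%) <-- closest
  S: 6.3% (difference: 0.3%)
  H: 6.1% (difference: 0.5%)
  R: 6.0% (difference: 0.6%)
  D: 4.3% (difference: 2.3%)
Step 3: 'O' most likely represents 'N' (frequency 6.7%).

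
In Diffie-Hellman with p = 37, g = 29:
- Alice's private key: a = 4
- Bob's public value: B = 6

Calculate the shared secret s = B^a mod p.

Step 1: s = B^a mod p = 6^4 mod 37.
  6^1 mod 37 = 6
  6^2 mod 37 = (6 * 6) mod 37 = 36
  6^3 mod 37 = (36 * 6) mod 37 = 31
  6^4 mod 37 = (31 * 6) mod 37 = 1
Result: shared secret = 1.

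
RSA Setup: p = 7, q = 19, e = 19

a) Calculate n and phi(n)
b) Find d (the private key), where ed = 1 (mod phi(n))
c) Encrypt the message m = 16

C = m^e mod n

Step 1: n = 7 * 19 = 133.
Step 2: phi(n) = (7-1)(19-1) = 6 * 18 = 108.
Step 3: Find d = 19^(-1) mod 108 = 91.
  Verify: 19 * 91 = 1729 = 1 (mod 108).
Step 4: C = 16^19 mod 133 = 16.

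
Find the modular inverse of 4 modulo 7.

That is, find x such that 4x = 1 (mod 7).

Step 1: We need x such that 4 * x = 1 (mod 7).
Step 2: Using the extended Euclidean algorithm or trial:
  4 * 2 = 8 = 1 * 7 + 1.
Step 3: Since 8 mod 7 = 1, the inverse is x = 2.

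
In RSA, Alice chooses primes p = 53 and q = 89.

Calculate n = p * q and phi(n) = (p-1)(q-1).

Step 1: n = p * q = 53 * 89 = 4717.
Step 2: phi(n) = (p-1)(q-1) = 52 * 88 = 4576.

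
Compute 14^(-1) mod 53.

Step 1: We need x such that 14 * x = 1 (mod 53).
Step 2: Using the extended Euclidean algorithm or trial:
  14 * 19 = 266 = 5 * 53 + 1.
Step 3: Since 266 mod 53 = 1, the inverse is x = 19.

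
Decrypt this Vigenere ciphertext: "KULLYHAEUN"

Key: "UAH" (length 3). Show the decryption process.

Step 1: Key 'UAH' has length 3. Extended key: UAHUAHUAHU
Step 2: Decrypt each position:
  K(10) - U(20) = 16 = Q
  U(20) - A(0) = 20 = U
  L(11) - H(7) = 4 = E
  L(11) - U(20) = 17 = R
  Y(24) - A(0) = 24 = Y
  H(7) - H(7) = 0 = A
  A(0) - U(20) = 6 = G
  E(4) - A(0) = 4 = E
  U(20) - H(7) = 13 = N
  N(13) - U(20) = 19 = T
Plaintext: QUERYAGENT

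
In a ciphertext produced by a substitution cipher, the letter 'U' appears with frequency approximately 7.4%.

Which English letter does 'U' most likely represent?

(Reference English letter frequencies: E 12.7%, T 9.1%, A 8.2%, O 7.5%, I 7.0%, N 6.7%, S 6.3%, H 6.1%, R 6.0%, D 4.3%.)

Step 1: The observed frequency is 7.4%.
Step 2: Compare with English frequencies:
  E: 12.7% (difference: 5.3%)
  T: 9.1% (difference: 1.7%)
  A: 8.2% (difference: 0.8%)
  O: 7.5% (difference: 0.1%) <-- closest
  I: 7.0% (difference: 0.4%)
  N: 6.7% (difference: 0.7%)
  S: 6.3% (difference: 1.1%)
  H: 6.1% (difference: 1.3%)
  R: 6.0% (difference: 1.4%)
  D: 4.3% (difference: 3.1%)
Step 3: 'U' most likely represents 'O' (frequency 7.5%).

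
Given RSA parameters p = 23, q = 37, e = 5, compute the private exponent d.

Step 1: n = 23 * 37 = 851.
Step 2: phi(n) = 22 * 36 = 792.
Step 3: Find d such that 5 * d = 1 (mod 792).
Step 4: d = 5^(-1) mod 792 = 317.
Verification: 5 * 317 = 1585 = 2 * 792 + 1.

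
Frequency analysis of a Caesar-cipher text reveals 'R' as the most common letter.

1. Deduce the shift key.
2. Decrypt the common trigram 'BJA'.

Step 1: In English, 'E' is the most frequent letter (12.7%).
Step 2: The most frequent ciphertext letter is 'R' (position 17).
Step 3: Shift = (17 - 4) mod 26 = 13.
Step 4: Decrypt 'BJA' by shifting back 13:
  B -> O
  J -> W
  A -> N
Step 5: 'BJA' decrypts to 'OWN'.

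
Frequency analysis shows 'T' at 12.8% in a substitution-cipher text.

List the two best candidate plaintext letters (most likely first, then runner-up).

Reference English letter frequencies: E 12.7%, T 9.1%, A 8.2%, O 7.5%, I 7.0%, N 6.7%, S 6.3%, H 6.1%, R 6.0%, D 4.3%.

Step 1: Observed frequency of 'T' is 12.8%.
Step 2: Compute distances to each reference frequency and sort:
  E (12.7%): difference = 0.1% <-- BEST
  T (9.1%): difference = 3.7% <-- RUNNER-UP
  A (8.2%): difference = 4.6%
  O (7.5%): difference = 5.3%
  I (7.0%): difference = 5.8%
Step 3: Most likely is 'E' (12.7%, diff 0.1%); second most likely is 'T' (9.1%, diff 3.7%).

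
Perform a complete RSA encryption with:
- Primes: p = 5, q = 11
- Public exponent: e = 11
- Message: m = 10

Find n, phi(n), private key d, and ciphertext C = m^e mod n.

Step 1: n = 5 * 11 = 55.
Step 2: phi(n) = (5-1)(11-1) = 4 * 10 = 40.
Step 3: Find d = 11^(-1) mod 40 = 11.
  Verify: 11 * 11 = 121 = 1 (mod 40).
Step 4: C = 10^11 mod 55 = 10.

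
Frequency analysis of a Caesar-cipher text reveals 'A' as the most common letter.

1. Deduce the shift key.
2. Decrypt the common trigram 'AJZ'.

Step 1: In English, 'E' is the most frequent letter (12.7%).
Step 2: The most frequent ciphertext letter is 'A' (position 0).
Step 3: Shift = (0 - 4) mod 26 = 22.
Step 4: Decrypt 'AJZ' by shifting back 22:
  A -> E
  J -> N
  Z -> D
Step 5: 'AJZ' decrypts to 'END'.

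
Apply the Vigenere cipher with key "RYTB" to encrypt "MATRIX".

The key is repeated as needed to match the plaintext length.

Step 1: Repeat key to match plaintext length:
  Plaintext: MATRIX
  Key:       RYTBRY
Step 2: Encrypt each letter:
  M(12) + R(17) = (12+17) mod 26 = 3 = D
  A(0) + Y(24) = (0+24) mod 26 = 24 = Y
  T(19) + T(19) = (19+19) mod 26 = 12 = M
  R(17) + B(1) = (17+1) mod 26 = 18 = S
  I(8) + R(17) = (8+17) mod 26 = 25 = Z
  X(23) + Y(24) = (23+24) mod 26 = 21 = V
Ciphertext: DYMSZV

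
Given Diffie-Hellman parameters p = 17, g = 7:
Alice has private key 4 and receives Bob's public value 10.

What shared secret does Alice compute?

Step 1: s = B^a mod p = 10^4 mod 17.
  10^1 mod 17 = 10
  10^2 mod 17 = (10 * 10) mod 17 = 15
  10^3 mod 17 = (15 * 10) mod 17 = 14
  10^4 mod 17 = (14 * 10) mod 17 = 4
Result: shared secret = 4.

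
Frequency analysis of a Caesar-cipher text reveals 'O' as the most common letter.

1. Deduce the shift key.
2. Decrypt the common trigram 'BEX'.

Step 1: In English, 'E' is the most frequent letter (12.7%).
Step 2: The most frequent ciphertext letter is 'O' (position 14).
Step 3: Shift = (14 - 4) mod 26 = 10.
Step 4: Decrypt 'BEX' by shifting back 10:
  B -> R
  E -> U
  X -> N
Step 5: 'BEX' decrypts to 'RUN'.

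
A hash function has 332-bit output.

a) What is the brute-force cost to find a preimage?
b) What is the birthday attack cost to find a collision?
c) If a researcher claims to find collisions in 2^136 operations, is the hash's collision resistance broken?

Step 1: Preimage resistance requires brute-force of 2^332 operations.
Step 2: Collision resistance (birthday bound) = 2^(332/2) = 2^166.
Step 3: The claimed attack costs 2^136 operations.
Step 4: Since 2^136 < 2^166, the claimed attack beats the generic birthday bound, so collision resistance is broken.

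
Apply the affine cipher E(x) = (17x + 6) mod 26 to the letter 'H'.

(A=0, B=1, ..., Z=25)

Step 1: Convert 'H' to number: x = 7.
Step 2: E(7) = (17 * 7 + 6) mod 26 = 125 mod 26 = 21.
Step 3: Convert 21 back to letter: V.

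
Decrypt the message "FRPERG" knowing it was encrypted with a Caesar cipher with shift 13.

Step 1: Reverse the shift by subtracting 13 from each letter position.
  F (position 5) -> position (5-13) mod 26 = 18 -> S
  R (position 17) -> position (17-13) mod 26 = 4 -> E
  P (position 15) -> position (15-13) mod 26 = 2 -> C
  E (position 4) -> position (4-13) mod 26 = 17 -> R
  R (position 17) -> position (17-13) mod 26 = 4 -> E
  G (position 6) -> position (6-13) mod 26 = 19 -> T
Decrypted message: SECRET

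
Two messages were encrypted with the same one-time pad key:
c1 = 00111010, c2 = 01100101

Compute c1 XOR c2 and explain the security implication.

Step 1: c1 XOR c2 = (m1 XOR k) XOR (m2 XOR k).
Step 2: By XOR associativity/commutativity: = m1 XOR m2 XOR k XOR k = m1 XOR m2.
Step 3: 00111010 XOR 01100101 = 01011111 = 95.
Step 4: The key cancels out! An attacker learns m1 XOR m2 = 95, revealing the relationship between plaintexts.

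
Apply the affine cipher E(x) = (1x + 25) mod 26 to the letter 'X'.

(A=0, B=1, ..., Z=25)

Step 1: Convert 'X' to number: x = 23.
Step 2: E(23) = (1 * 23 + 25) mod 26 = 48 mod 26 = 22.
Step 3: Convert 22 back to letter: W.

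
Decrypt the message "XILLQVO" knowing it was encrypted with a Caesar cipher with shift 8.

Step 1: Reverse the shift by subtracting 8 from each letter position.
  X (position 23) -> position (23-8) mod 26 = 15 -> P
  I (position 8) -> position (8-8) mod 26 = 0 -> A
  L (position 11) -> position (11-8) mod 26 = 3 -> D
  L (position 11) -> position (11-8) mod 26 = 3 -> D
  Q (position 16) -> position (16-8) mod 26 = 8 -> I
  V (position 21) -> position (21-8) mod 26 = 13 -> N
  O (position 14) -> position (14-8) mod 26 = 6 -> G
Decrypted message: PADDING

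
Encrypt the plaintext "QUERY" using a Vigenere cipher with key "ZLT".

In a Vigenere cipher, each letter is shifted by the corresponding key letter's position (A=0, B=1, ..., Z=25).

Step 1: Repeat key to match plaintext length:
  Plaintext: QUERY
  Key:       ZLTZL
Step 2: Encrypt each letter:
  Q(16) + Z(25) = (16+25) mod 26 = 15 = P
  U(20) + L(11) = (20+11) mod 26 = 5 = F
  E(4) + T(19) = (4+19) mod 26 = 23 = X
  R(17) + Z(25) = (17+25) mod 26 = 16 = Q
  Y(24) + L(11) = (24+11) mod 26 = 9 = J
Ciphertext: PFXQJ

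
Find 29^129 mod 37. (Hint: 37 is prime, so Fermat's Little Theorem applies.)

Step 1: Since 37 is prime, by Fermat's Little Theorem: 29^36 = 1 (mod 37).
Step 2: Reduce exponent: 129 mod 36 = 21.
Step 3: So 29^129 = 29^21 (mod 37).
Step 4: 29^21 mod 37 = 31.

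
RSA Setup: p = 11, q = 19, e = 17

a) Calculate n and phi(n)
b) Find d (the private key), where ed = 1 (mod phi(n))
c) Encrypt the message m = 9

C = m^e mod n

Step 1: n = 11 * 19 = 209.
Step 2: phi(n) = (11-1)(19-1) = 10 * 18 = 180.
Step 3: Find d = 17^(-1) mod 180 = 53.
  Verify: 17 * 53 = 901 = 1 (mod 180).
Step 4: C = 9^17 mod 209 = 169.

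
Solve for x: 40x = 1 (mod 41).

Step 1: We need x such that 40 * x = 1 (mod 41).
Step 2: Using the extended Euclidean algorithm or trial:
  40 * 40 = 1600 = 39 * 41 + 1.
Step 3: Since 1600 mod 41 = 1, the inverse is x = 40.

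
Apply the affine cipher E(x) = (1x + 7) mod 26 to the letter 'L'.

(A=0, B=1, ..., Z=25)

Step 1: Convert 'L' to number: x = 11.
Step 2: E(11) = (1 * 11 + 7) mod 26 = 18 mod 26 = 18.
Step 3: Convert 18 back to letter: S.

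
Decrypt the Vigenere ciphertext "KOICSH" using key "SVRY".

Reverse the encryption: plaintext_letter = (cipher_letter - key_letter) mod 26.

Step 1: Extend key: SVRYSV
Step 2: Decrypt each letter (c - k) mod 26:
  K(10) - S(18) = (10-18) mod 26 = 18 = S
  O(14) - V(21) = (14-21) mod 26 = 19 = T
  I(8) - R(17) = (8-17) mod 26 = 17 = R
  C(2) - Y(24) = (2-24) mod 26 = 4 = E
  S(18) - S(18) = (18-18) mod 26 = 0 = A
  H(7) - V(21) = (7-21) mod 26 = 12 = M
Plaintext: STREAM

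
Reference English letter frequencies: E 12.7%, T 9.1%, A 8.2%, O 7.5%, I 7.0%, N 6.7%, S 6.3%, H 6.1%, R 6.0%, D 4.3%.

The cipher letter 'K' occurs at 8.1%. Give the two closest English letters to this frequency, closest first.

Step 1: Observed frequency of 'K' is 8.1%.
Step 2: Compute distances to each reference frequency and sort:
  A (8.2%): difference = 0.1% <-- BEST
  O (7.5%): difference = 0.6% <-- RUNNER-UP
  T (9.1%): difference = 1.0%
  I (7.0%): difference = 1.1%
  N (6.7%): difference = 1.4%
Step 3: Most likely is 'A' (8.2%, diff 0.1%); second most likely is 'O' (7.5%, diff 0.6%).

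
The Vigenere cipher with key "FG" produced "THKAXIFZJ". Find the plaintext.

Step 1: Extend key: FGFGFGFGF
Step 2: Decrypt each letter (c - k) mod 26:
  T(19) - F(5) = (19-5) mod 26 = 14 = O
  H(7) - G(6) = (7-6) mod 26 = 1 = B
  K(10) - F(5) = (10-5) mod 26 = 5 = F
  A(0) - G(6) = (0-6) mod 26 = 20 = U
  X(23) - F(5) = (23-5) mod 26 = 18 = S
  I(8) - G(6) = (8-6) mod 26 = 2 = C
  F(5) - F(5) = (5-5) mod 26 = 0 = A
  Z(25) - G(6) = (25-6) mod 26 = 19 = T
  J(9) - F(5) = (9-5) mod 26 = 4 = E
Plaintext: OBFUSCATE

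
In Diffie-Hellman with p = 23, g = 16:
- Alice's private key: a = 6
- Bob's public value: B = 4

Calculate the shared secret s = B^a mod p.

Step 1: s = B^a mod p = 4^6 mod 23.
  4^1 mod 23 = 4
  4^2 mod 23 = (4 * 4) mod 23 = 16
  4^3 mod 23 = (16 * 4) mod 23 = 18
  4^4 mod 23 = (18 * 4) mod 23 = 3
  4^5 mod 23 = (3 * 4) mod 23 = 12
  4^6 mod 23 = (12 * 4) mod 23 = 2
Result: shared secret = 2.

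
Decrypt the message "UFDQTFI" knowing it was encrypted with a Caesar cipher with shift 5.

Step 1: Reverse the shift by subtracting 5 from each letter position.
  U (position 20) -> position (20-5) mod 26 = 15 -> P
  F (position 5) -> position (5-5) mod 26 = 0 -> A
  D (position 3) -> position (3-5) mod 26 = 24 -> Y
  Q (position 16) -> position (16-5) mod 26 = 11 -> L
  T (position 19) -> position (19-5) mod 26 = 14 -> O
  F (position 5) -> position (5-5) mod 26 = 0 -> A
  I (position 8) -> position (8-5) mod 26 = 3 -> D
Decrypted message: PAYLOAD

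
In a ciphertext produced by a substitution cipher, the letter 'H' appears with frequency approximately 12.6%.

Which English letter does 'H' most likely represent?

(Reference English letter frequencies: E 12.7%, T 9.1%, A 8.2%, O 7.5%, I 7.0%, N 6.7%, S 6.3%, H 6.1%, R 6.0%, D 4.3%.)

Step 1: The observed frequency is 12.6%.
Step 2: Compare with English frequencies:
  E: 12.7% (difference: 0.1%) <-- closest
  T: 9.1% (difference: 3.5%)
  A: 8.2% (difference: 4.4%)
  O: 7.5% (difference: 5.1%)
  I: 7.0% (difference: 5.6%)
  N: 6.7% (difference: 5.9%)
  S: 6.3% (difference: 6.3%)
  H: 6.1% (difference: 6.5%)
  R: 6.0% (difference: 6.6%)
  D: 4.3% (difference: 8.3%)
Step 3: 'H' most likely represents 'E' (frequency 12.7%).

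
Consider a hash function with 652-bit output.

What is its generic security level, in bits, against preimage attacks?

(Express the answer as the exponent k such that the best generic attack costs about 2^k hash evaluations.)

Step 1: The hash has a 652-bit output.
Step 2: Preimage resistance means: given a digest h(x), it should be infeasible to find any input that hashes to it.
With a 652-bit output there are 2^652 possible digests, so a generic brute-force preimage search costs about 2^652 evaluations.
Step 3: Security level = 652 bits.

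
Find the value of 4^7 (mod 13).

Step 1: Compute 4^7 mod 13 step by step, reducing modulo 13 at each step.
  4^1 mod 13 = 4
  4^2 mod 13 = (4 * 4) mod 13 = 3
  4^3 mod 13 = (3 * 4) mod 13 = 12
  4^4 mod 13 = (12 * 4) mod 13 = 9
  4^5 mod 13 = (9 * 4) mod 13 = 10
  4^6 mod 13 = (10 * 4) mod 13 = 1
  4^7 mod 13 = (1 * 4) mod 13 = 4
Step 2: Result = 4.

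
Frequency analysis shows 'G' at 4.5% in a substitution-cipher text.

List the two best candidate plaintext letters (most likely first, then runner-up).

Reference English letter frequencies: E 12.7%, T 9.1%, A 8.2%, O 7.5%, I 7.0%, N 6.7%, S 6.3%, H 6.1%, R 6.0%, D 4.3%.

Step 1: Observed frequency of 'G' is 4.5%.
Step 2: Compute distances to each reference frequency and sort:
  D (4.3%): difference = 0.2% <-- BEST
  R (6.0%): difference = 1.5% <-- RUNNER-UP
  H (6.1%): difference = 1.6%
  S (6.3%): difference = 1.8%
  N (6.7%): difference = 2.2%
Step 3: Most likely is 'D' (4.3%, diff 0.2%); second most likely is 'R' (6.0%, diff 1.5%).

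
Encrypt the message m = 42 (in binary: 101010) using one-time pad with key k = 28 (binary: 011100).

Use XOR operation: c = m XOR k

Step 1: Write out the XOR operation bit by bit:
  Message: 101010
  Key:     011100
  XOR:     110110
Step 2: Convert to decimal: 110110 = 54.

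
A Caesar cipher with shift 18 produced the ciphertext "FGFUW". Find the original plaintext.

Step 1: Reverse the shift by subtracting 18 from each letter position.
  F (position 5) -> position (5-18) mod 26 = 13 -> N
  G (position 6) -> position (6-18) mod 26 = 14 -> O
  F (position 5) -> position (5-18) mod 26 = 13 -> N
  U (position 20) -> position (20-18) mod 26 = 2 -> C
  W (position 22) -> position (22-18) mod 26 = 4 -> E
Decrypted message: NONCE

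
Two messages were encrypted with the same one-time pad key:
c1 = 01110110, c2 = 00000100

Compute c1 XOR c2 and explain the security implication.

Step 1: c1 XOR c2 = (m1 XOR k) XOR (m2 XOR k).
Step 2: By XOR associativity/commutativity: = m1 XOR m2 XOR k XOR k = m1 XOR m2.
Step 3: 01110110 XOR 00000100 = 01110010 = 114.
Step 4: The key cancels out! An attacker learns m1 XOR m2 = 114, revealing the relationship between plaintexts.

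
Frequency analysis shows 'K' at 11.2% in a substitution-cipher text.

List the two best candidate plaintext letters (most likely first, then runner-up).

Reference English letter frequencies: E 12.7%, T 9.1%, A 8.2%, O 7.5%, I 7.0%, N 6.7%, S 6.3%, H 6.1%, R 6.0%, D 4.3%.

Step 1: Observed frequency of 'K' is 11.2%.
Step 2: Compute distances to each reference frequency and sort:
  E (12.7%): difference = 1.5% <-- BEST
  T (9.1%): difference = 2.1% <-- RUNNER-UP
  A (8.2%): difference = 3.0%
  O (7.5%): difference = 3.7%
  I (7.0%): difference = 4.2%
Step 3: Most likely is 'E' (12.7%, diff 1.5%); second most likely is 'T' (9.1%, diff 2.1%).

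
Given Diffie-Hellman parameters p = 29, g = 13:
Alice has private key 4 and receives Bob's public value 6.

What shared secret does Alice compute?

Step 1: s = B^a mod p = 6^4 mod 29.
  6^1 mod 29 = 6
  6^2 mod 29 = (6 * 6) mod 29 = 7
  6^3 mod 29 = (7 * 6) mod 29 = 13
  6^4 mod 29 = (13 * 6) mod 29 = 20
Result: shared secret = 20.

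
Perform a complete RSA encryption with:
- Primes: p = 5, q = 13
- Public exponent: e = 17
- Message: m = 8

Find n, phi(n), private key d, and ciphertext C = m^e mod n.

Step 1: n = 5 * 13 = 65.
Step 2: phi(n) = (5-1)(13-1) = 4 * 12 = 48.
Step 3: Find d = 17^(-1) mod 48 = 17.
  Verify: 17 * 17 = 289 = 1 (mod 48).
Step 4: C = 8^17 mod 65 = 8.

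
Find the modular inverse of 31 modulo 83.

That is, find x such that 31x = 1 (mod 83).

Step 1: We need x such that 31 * x = 1 (mod 83).
Step 2: Using the extended Euclidean algorithm or trial:
  31 * 75 = 2325 = 28 * 83 + 1.
Step 3: Since 2325 mod 83 = 1, the inverse is x = 75.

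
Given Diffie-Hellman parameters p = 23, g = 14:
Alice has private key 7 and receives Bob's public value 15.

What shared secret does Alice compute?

Step 1: s = B^a mod p = 15^7 mod 23.
  15^1 mod 23 = 15
  15^2 mod 23 = (15 * 15) mod 23 = 18
  15^3 mod 23 = (18 * 15) mod 23 = 17
  15^4 mod 23 = (17 * 15) mod 23 = 2
  15^5 mod 23 = (2 * 15) mod 23 = 7
  15^6 mod 23 = (7 * 15) mod 23 = 13
  15^7 mod 23 = (13 * 15) mod 23 = 11
Result: shared secret = 11.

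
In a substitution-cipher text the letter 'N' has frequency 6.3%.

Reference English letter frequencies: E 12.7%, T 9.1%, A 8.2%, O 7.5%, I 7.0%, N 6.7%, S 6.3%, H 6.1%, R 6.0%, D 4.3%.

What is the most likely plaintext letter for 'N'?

Step 1: The observed frequency is 6.3%.
Step 2: Compare with English frequencies:
  E: 12.7% (difference: 6.4%)
  T: 9.1% (difference: 2.8%)
  A: 8.2% (difference: 1.9%)
  O: 7.5% (difference: 1.2%)
  I: 7.0% (difference: 0.7%)
  N: 6.7% (difference: 0.4%)
  S: 6.3% (difference: 0.0%) <-- closest
  H: 6.1% (difference: 0.2%)
  R: 6.0% (difference: 0.3%)
  D: 4.3% (difference: 2.0%)
Step 3: 'N' most likely represents 'S' (frequency 6.3%).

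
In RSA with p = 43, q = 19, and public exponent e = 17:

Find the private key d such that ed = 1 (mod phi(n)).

Step 1: n = 43 * 19 = 817.
Step 2: phi(n) = 42 * 18 = 756.
Step 3: Find d such that 17 * d = 1 (mod 756).
Step 4: d = 17^(-1) mod 756 = 89.
Verification: 17 * 89 = 1513 = 2 * 756 + 1.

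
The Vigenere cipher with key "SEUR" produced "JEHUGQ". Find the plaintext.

Step 1: Extend key: SEURSE
Step 2: Decrypt each letter (c - k) mod 26:
  J(9) - S(18) = (9-18) mod 26 = 17 = R
  E(4) - E(4) = (4-4) mod 26 = 0 = A
  H(7) - U(20) = (7-20) mod 26 = 13 = N
  U(20) - R(17) = (20-17) mod 26 = 3 = D
  G(6) - S(18) = (6-18) mod 26 = 14 = O
  Q(16) - E(4) = (16-4) mod 26 = 12 = M
Plaintext: RANDOM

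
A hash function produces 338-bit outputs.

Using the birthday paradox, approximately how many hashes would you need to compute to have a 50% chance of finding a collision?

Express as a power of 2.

Step 1: The birthday paradox gives collision probability ~50% after sqrt(2^n) = 2^(n/2) hashes.
Step 2: For 338-bit output: 2^(338/2) = 2^169.
Step 3: Approximately 2^169 hash computations needed.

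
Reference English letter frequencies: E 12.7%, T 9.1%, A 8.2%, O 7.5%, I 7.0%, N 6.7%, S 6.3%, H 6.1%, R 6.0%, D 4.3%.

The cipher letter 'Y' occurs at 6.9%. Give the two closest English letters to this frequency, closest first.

Step 1: Observed frequency of 'Y' is 6.9%.
Step 2: Compute distances to each reference frequency and sort:
  I (7.0%): difference = 0.1% <-- BEST
  N (6.7%): difference = 0.2% <-- RUNNER-UP
  O (7.5%): difference = 0.6%
  S (6.3%): difference = 0.6%
  H (6.1%): difference = 0.8%
Step 3: Most likely is 'I' (7.0%, diff 0.1%); second most likely is 'N' (6.7%, diff 0.2%).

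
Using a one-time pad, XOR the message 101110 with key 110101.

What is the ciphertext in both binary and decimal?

Step 1: Write out the XOR operation bit by bit:
  Message: 101110
  Key:     110101
  XOR:     011011
Step 2: Convert to decimal: 011011 = 27.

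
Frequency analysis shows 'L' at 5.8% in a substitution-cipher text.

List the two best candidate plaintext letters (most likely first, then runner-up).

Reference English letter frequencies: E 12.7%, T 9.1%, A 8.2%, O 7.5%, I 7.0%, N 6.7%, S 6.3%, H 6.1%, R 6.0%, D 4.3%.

Step 1: Observed frequency of 'L' is 5.8%.
Step 2: Compute distances to each reference frequency and sort:
  R (6.0%): difference = 0.2% <-- BEST
  H (6.1%): difference = 0.3% <-- RUNNER-UP
  S (6.3%): difference = 0.5%
  N (6.7%): difference = 0.9%
  I (7.0%): difference = 1.2%
Step 3: Most likely is 'R' (6.0%, diff 0.2%); second most likely is 'H' (6.1%, diff 0.3%).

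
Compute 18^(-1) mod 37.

Step 1: We need x such that 18 * x = 1 (mod 37).
Step 2: Using the extended Euclidean algorithm or trial:
  18 * 35 = 630 = 17 * 37 + 1.
Step 3: Since 630 mod 37 = 1, the inverse is x = 35.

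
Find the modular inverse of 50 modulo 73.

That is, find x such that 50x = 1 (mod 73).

Step 1: We need x such that 50 * x = 1 (mod 73).
Step 2: Using the extended Euclidean algorithm or trial:
  50 * 19 = 950 = 13 * 73 + 1.
Step 3: Since 950 mod 73 = 1, the inverse is x = 19.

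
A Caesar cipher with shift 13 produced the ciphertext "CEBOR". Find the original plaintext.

Step 1: Reverse the shift by subtracting 13 from each letter position.
  C (position 2) -> position (2-13) mod 26 = 15 -> P
  E (position 4) -> position (4-13) mod 26 = 17 -> R
  B (position 1) -> position (1-13) mod 26 = 14 -> O
  O (position 14) -> position (14-13) mod 26 = 1 -> B
  R (position 17) -> position (17-13) mod 26 = 4 -> E
Decrypted message: PROBE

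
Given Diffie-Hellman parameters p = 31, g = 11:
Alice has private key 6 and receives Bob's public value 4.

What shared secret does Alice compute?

Step 1: s = B^a mod p = 4^6 mod 31.
  4^1 mod 31 = 4
  4^2 mod 31 = (4 * 4) mod 31 = 16
  4^3 mod 31 = (16 * 4) mod 31 = 2
  4^4 mod 31 = (2 * 4) mod 31 = 8
  4^5 mod 31 = (8 * 4) mod 31 = 1
  4^6 mod 31 = (1 * 4) mod 31 = 4
Result: shared secret = 4.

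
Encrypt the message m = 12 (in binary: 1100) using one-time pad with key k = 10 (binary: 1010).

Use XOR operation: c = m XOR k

Step 1: Write out the XOR operation bit by bit:
  Message: 1100
  Key:     1010
  XOR:     0110
Step 2: Convert to decimal: 0110 = 6.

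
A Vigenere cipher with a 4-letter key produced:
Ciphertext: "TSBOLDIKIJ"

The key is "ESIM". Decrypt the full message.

Step 1: Key 'ESIM' has length 4. Extended key: ESIMESIMES
Step 2: Decrypt each position:
  T(19) - E(4) = 15 = P
  S(18) - S(18) = 0 = A
  B(1) - I(8) = 19 = T
  O(14) - M(12) = 2 = C
  L(11) - E(4) = 7 = H
  D(3) - S(18) = 11 = L
  I(8) - I(8) = 0 = A
  K(10) - M(12) = 24 = Y
  I(8) - E(4) = 4 = E
  J(9) - S(18) = 17 = R
Plaintext: PATCHLAYER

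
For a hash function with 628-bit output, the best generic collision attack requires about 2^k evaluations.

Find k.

Step 1: The hash has a 628-bit output.
Step 2: Collision resistance means it should be infeasible to find any x != y with h(x) = h(y).
By the birthday bound, a generic collision search succeeds after about sqrt(2^628) = 2^(628/2) = 2^314 evaluations.
Step 3: Security level = 314 bits.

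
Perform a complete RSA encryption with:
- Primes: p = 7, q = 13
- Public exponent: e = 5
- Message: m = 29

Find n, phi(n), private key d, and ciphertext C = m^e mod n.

Step 1: n = 7 * 13 = 91.
Step 2: phi(n) = (7-1)(13-1) = 6 * 12 = 72.
Step 3: Find d = 5^(-1) mod 72 = 29.
  Verify: 5 * 29 = 145 = 1 (mod 72).
Step 4: C = 29^5 mod 91 = 22.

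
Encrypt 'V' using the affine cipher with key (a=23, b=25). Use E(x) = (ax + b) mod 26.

Step 1: Convert 'V' to number: x = 21.
Step 2: E(21) = (23 * 21 + 25) mod 26 = 508 mod 26 = 14.
Step 3: Convert 14 back to letter: O.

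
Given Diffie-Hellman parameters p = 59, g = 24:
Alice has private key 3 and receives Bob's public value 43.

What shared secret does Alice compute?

Step 1: s = B^a mod p = 43^3 mod 59.
  43^1 mod 59 = 43
  43^2 mod 59 = (43 * 43) mod 59 = 20
  43^3 mod 59 = (20 * 43) mod 59 = 34
Result: shared secret = 34.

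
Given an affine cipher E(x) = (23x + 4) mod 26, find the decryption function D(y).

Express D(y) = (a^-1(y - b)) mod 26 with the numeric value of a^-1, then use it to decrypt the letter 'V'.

Step 1: Find a^-1, the modular inverse of 23 mod 26.
Step 2: We need 23 * a^-1 = 1 (mod 26).
Step 3: 23 * 17 = 391 = 15 * 26 + 1, so a^-1 = 17.
Step 4: D(y) = 17(y - 4) mod 26.
Step 5: Apply to 'V' (y = 21): D(21) = 17 * (21 - 4) mod 26 = 17 * 17 mod 26 = 3 -> 'D'.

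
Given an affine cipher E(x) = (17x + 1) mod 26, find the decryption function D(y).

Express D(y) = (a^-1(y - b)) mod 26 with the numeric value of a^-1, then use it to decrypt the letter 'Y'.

Step 1: Find a^-1, the modular inverse of 17 mod 26.
Step 2: We need 17 * a^-1 = 1 (mod 26).
Step 3: 17 * 23 = 391 = 15 * 26 + 1, so a^-1 = 23.
Step 4: D(y) = 23(y - 1) mod 26.
Step 5: Apply to 'Y' (y = 24): D(24) = 23 * (24 - 1) mod 26 = 23 * 23 mod 26 = 9 -> 'J'.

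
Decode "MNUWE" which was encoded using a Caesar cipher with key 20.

Step 1: Reverse the shift by subtracting 20 from each letter position.
  M (position 12) -> position (12-20) mod 26 = 18 -> S
  N (position 13) -> position (13-20) mod 26 = 19 -> T
  U (position 20) -> position (20-20) mod 26 = 0 -> A
  W (position 22) -> position (22-20) mod 26 = 2 -> C
  E (position 4) -> position (4-20) mod 26 = 10 -> K
Decrypted message: STACK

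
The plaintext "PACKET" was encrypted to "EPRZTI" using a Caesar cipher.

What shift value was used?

Step 1: Compare first letters: P (position 15) -> E (position 4).
Step 2: Shift = (4 - 15) mod 26 = 15.
The shift value is 15.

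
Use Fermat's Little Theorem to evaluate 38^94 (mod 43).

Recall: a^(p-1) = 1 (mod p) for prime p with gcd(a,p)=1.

Step 1: Since 43 is prime, by Fermat's Little Theorem: 38^42 = 1 (mod 43).
Step 2: Reduce exponent: 94 mod 42 = 10.
Step 3: So 38^94 = 38^10 (mod 43).
Step 4: 38^10 mod 43 = 24.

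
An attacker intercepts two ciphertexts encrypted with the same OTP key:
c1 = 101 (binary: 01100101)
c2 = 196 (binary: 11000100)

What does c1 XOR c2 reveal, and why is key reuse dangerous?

Step 1: c1 XOR c2 = (m1 XOR k) XOR (m2 XOR k).
Step 2: By XOR associativity/commutativity: = m1 XOR m2 XOR k XOR k = m1 XOR m2.
Step 3: 01100101 XOR 11000100 = 10100001 = 161.
Step 4: The key cancels out! An attacker learns m1 XOR m2 = 161, revealing the relationship between plaintexts.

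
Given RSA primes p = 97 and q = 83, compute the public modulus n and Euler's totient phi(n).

Step 1: n = p * q = 97 * 83 = 8051.
Step 2: phi(n) = (p-1)(q-1) = 96 * 82 = 7872.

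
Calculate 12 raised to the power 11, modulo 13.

Step 1: Compute 12^11 mod 13 step by step, reducing modulo 13 at each step.
  12^1 mod 13 = 12
  12^2 mod 13 = (12 * 12) mod 13 = 1
  12^3 mod 13 = (1 * 12) mod 13 = 12
  12^4 mod 13 = (12 * 12) mod 13 = 1
  12^5 mod 13 = (1 * 12) mod 13 = 12
  12^6 mod 13 = (12 * 12) mod 13 = 1
  12^7 mod 13 = (1 * 12) mod 13 = 12
  12^8 mod 13 = (12 * 12) mod 13 = 1
  12^9 mod 13 = (1 * 12) mod 13 = 12
  12^10 mod 13 = (12 * 12) mod 13 = 1
  12^11 mod 13 = (1 * 12) mod 13 = 12
Step 2: Result = 12.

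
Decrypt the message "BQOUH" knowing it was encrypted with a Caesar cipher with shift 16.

Step 1: Reverse the shift by subtracting 16 from each letter position.
  B (position 1) -> position (1-16) mod 26 = 11 -> L
  Q (position 16) -> position (16-16) mod 26 = 0 -> A
  O (position 14) -> position (14-16) mod 26 = 24 -> Y
  U (position 20) -> position (20-16) mod 26 = 4 -> E
  H (position 7) -> position (7-16) mod 26 = 17 -> R
Decrypted message: LAYER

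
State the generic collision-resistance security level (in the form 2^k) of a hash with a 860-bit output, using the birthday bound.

Step 1: The birthday paradox gives collision probability ~50% after sqrt(2^n) = 2^(n/2) hashes.
Step 2: For 860-bit output: 2^(860/2) = 2^430.
Step 3: Approximately 2^430 hash computations needed.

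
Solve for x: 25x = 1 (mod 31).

Step 1: We need x such that 25 * x = 1 (mod 31).
Step 2: Using the extended Euclidean algorithm or trial:
  25 * 5 = 125 = 4 * 31 + 1.
Step 3: Since 125 mod 31 = 1, the inverse is x = 5.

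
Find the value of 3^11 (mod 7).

Step 1: Compute 3^11 mod 7 step by step, reducing modulo 7 at each step.
  3^1 mod 7 = 3
  3^2 mod 7 = (3 * 3) mod 7 = 2
  3^3 mod 7 = (2 * 3) mod 7 = 6
  3^4 mod 7 = (6 * 3) mod 7 = 4
  3^5 mod 7 = (4 * 3) mod 7 = 5
  3^6 mod 7 = (5 * 3) mod 7 = 1
  3^7 mod 7 = (1 * 3) mod 7 = 3
  3^8 mod 7 = (3 * 3) mod 7 = 2
  3^9 mod 7 = (2 * 3) mod 7 = 6
  3^10 mod 7 = (6 * 3) mod 7 = 4
  3^11 mod 7 = (4 * 3) mod 7 = 5
Step 2: Result = 5.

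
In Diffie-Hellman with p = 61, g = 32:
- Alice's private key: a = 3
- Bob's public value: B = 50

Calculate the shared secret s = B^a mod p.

Step 1: s = B^a mod p = 50^3 mod 61.
  50^1 mod 61 = 50
  50^2 mod 61 = (50 * 50) mod 61 = 60
  50^3 mod 61 = (60 * 50) mod 61 = 11
Result: shared secret = 11.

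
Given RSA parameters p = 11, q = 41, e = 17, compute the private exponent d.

Step 1: n = 11 * 41 = 451.
Step 2: phi(n) = 10 * 40 = 400.
Step 3: Find d such that 17 * d = 1 (mod 400).
Step 4: d = 17^(-1) mod 400 = 353.
Verification: 17 * 353 = 6001 = 15 * 400 + 1.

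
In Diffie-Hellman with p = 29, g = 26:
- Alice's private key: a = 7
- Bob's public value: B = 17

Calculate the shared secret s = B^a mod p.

Step 1: s = B^a mod p = 17^7 mod 29.
  17^1 mod 29 = 17
  17^2 mod 29 = (17 * 17) mod 29 = 28
  17^3 mod 29 = (28 * 17) mod 29 = 12
  17^4 mod 29 = (12 * 17) mod 29 = 1
  17^5 mod 29 = (1 * 17) mod 29 = 17
  17^6 mod 29 = (17 * 17) mod 29 = 28
  17^7 mod 29 = (28 * 17) mod 29 = 12
Result: shared secret = 12.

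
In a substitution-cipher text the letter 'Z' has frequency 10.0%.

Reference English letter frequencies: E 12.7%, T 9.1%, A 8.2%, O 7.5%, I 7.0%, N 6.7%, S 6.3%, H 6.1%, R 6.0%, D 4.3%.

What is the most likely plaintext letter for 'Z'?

Step 1: The observed frequency is 10.0%.
Step 2: Compare with English frequencies:
  E: 12.7% (difference: 2.7%)
  T: 9.1% (difference: 0.9%) <-- closest
  A: 8.2% (difference: 1.8%)
  O: 7.5% (difference: 2.5%)
  I: 7.0% (difference: 3.0%)
  N: 6.7% (difference: 3.3%)
  S: 6.3% (difference: 3.7%)
  H: 6.1% (difference: 3.9%)
  R: 6.0% (difference: 4.0%)
  D: 4.3% (difference: 5.7%)
Step 3: 'Z' most likely represents 'T' (frequency 9.1%).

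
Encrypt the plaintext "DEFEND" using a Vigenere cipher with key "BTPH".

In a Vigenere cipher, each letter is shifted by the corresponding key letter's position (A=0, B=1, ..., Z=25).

Step 1: Repeat key to match plaintext length:
  Plaintext: DEFEND
  Key:       BTPHBT
Step 2: Encrypt each letter:
  D(3) + B(1) = (3+1) mod 26 = 4 = E
  E(4) + T(19) = (4+19) mod 26 = 23 = X
  F(5) + P(15) = (5+15) mod 26 = 20 = U
  E(4) + H(7) = (4+7) mod 26 = 11 = L
  N(13) + B(1) = (13+1) mod 26 = 14 = O
  D(3) + T(19) = (3+19) mod 26 = 22 = W
Ciphertext: EXULOW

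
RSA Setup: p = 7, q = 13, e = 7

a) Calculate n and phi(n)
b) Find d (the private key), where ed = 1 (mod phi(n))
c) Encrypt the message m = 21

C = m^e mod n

Step 1: n = 7 * 13 = 91.
Step 2: phi(n) = (7-1)(13-1) = 6 * 12 = 72.
Step 3: Find d = 7^(-1) mod 72 = 31.
  Verify: 7 * 31 = 217 = 1 (mod 72).
Step 4: C = 21^7 mod 91 = 70.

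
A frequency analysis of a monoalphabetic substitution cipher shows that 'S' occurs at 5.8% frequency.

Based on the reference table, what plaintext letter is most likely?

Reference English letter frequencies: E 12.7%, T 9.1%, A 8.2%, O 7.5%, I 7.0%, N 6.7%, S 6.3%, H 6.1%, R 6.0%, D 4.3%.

Step 1: The observed frequency is 5.8%.
Step 2: Compare with English frequencies:
  E: 12.7% (difference: 6.9%)
  T: 9.1% (difference: 3.3%)
  A: 8.2% (difference: 2.4%)
  O: 7.5% (difference: 1.7%)
  I: 7.0% (difference: 1.2%)
  N: 6.7% (difference: 0.9%)
  S: 6.3% (difference: 0.5%)
  H: 6.1% (difference: 0.3%)
  R: 6.0% (difference: 0.2%) <-- closest
  D: 4.3% (difference: 1.5%)
Step 3: 'S' most likely represents 'R' (frequency 6.0%).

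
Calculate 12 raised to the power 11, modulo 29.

Step 1: Compute 12^11 mod 29 step by step, reducing modulo 29 at each step.
  12^1 mod 29 = 12
  12^2 mod 29 = (12 * 12) mod 29 = 28
  12^3 mod 29 = (28 * 12) mod 29 = 17
  12^4 mod 29 = (17 * 12) mod 29 = 1
  12^5 mod 29 = (1 * 12) mod 29 = 12
  12^6 mod 29 = (12 * 12) mod 29 = 28
  12^7 mod 29 = (28 * 12) mod 29 = 17
  12^8 mod 29 = (17 * 12) mod 29 = 1
  12^9 mod 29 = (1 * 12) mod 29 = 12
  12^10 mod 29 = (12 * 12) mod 29 = 28
  12^11 mod 29 = (28 * 12) mod 29 = 17
Step 2: Result = 17.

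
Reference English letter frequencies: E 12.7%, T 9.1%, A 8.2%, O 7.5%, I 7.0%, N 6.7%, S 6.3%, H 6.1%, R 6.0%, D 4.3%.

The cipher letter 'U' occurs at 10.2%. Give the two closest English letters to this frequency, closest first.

Step 1: Observed frequency of 'U' is 10.2%.
Step 2: Compute distances to each reference frequency and sort:
  T (9.1%): difference = 1.1% <-- BEST
  A (8.2%): difference = 2.0% <-- RUNNER-UP
  E (12.7%): difference = 2.5%
  O (7.5%): difference = 2.7%
  I (7.0%): difference = 3.2%
Step 3: Most likely is 'T' (9.1%, diff 1.1%); second most likely is 'A' (8.2%, diff 2.0%).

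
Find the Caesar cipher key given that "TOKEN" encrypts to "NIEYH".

Step 1: Compare first letters: T (position 19) -> N (position 13).
Step 2: Shift = (13 - 19) mod 26 = 20.
The shift value is 20.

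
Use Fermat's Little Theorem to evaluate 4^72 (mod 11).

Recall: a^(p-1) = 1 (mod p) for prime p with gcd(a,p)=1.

Step 1: Since 11 is prime, by Fermat's Little Theorem: 4^10 = 1 (mod 11).
Step 2: Reduce exponent: 72 mod 10 = 2.
Step 3: So 4^72 = 4^2 (mod 11).
Step 4: 4^2 mod 11 = 5.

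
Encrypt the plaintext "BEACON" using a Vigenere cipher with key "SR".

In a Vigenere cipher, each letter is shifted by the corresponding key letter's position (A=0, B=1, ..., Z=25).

Step 1: Repeat key to match plaintext length:
  Plaintext: BEACON
  Key:       SRSRSR
Step 2: Encrypt each letter:
  B(1) + S(18) = (1+18) mod 26 = 19 = T
  E(4) + R(17) = (4+17) mod 26 = 21 = V
  A(0) + S(18) = (0+18) mod 26 = 18 = S
  C(2) + R(17) = (2+17) mod 26 = 19 = T
  O(14) + S(18) = (14+18) mod 26 = 6 = G
  N(13) + R(17) = (13+17) mod 26 = 4 = E
Ciphertext: TVSTGE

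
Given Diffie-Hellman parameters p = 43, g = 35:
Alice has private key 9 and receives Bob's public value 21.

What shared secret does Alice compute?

Step 1: s = B^a mod p = 21^9 mod 43.
  21^1 mod 43 = 21
  21^2 mod 43 = (21 * 21) mod 43 = 11
  21^3 mod 43 = (11 * 21) mod 43 = 16
  21^4 mod 43 = (16 * 21) mod 43 = 35
  21^5 mod 43 = (35 * 21) mod 43 = 4
  21^6 mod 43 = (4 * 21) mod 43 = 41
  21^7 mod 43 = (41 * 21) mod 43 = 1
  21^8 mod 43 = (1 * 21) mod 43 = 21
  21^9 mod 43 = (21 * 21) mod 43 = 11
Result: shared secret = 11.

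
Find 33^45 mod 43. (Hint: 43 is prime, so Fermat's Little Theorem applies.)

Step 1: Since 43 is prime, by Fermat's Little Theorem: 33^42 = 1 (mod 43).
Step 2: Reduce exponent: 45 mod 42 = 3.
Step 3: So 33^45 = 33^3 (mod 43).
Step 4: 33^3 mod 43 = 32.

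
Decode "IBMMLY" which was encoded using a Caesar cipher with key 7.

Step 1: Reverse the shift by subtracting 7 from each letter position.
  I (position 8) -> position (8-7) mod 26 = 1 -> B
  B (position 1) -> position (1-7) mod 26 = 20 -> U
  M (position 12) -> position (12-7) mod 26 = 5 -> F
  M (position 12) -> position (12-7) mod 26 = 5 -> F
  L (position 11) -> position (11-7) mod 26 = 4 -> E
  Y (position 24) -> position (24-7) mod 26 = 17 -> R
Decrypted message: BUFFER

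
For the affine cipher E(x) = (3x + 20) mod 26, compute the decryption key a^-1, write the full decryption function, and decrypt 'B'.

Step 1: Find a^-1, the modular inverse of 3 mod 26.
Step 2: We need 3 * a^-1 = 1 (mod 26).
Step 3: 3 * 9 = 27 = 1 * 26 + 1, so a^-1 = 9.
Step 4: D(y) = 9(y - 20) mod 26.
Step 5: Apply to 'B' (y = 1): D(1) = 9 * (1 - 20) mod 26 = 9 * -19 mod 26 = 11 -> 'L'.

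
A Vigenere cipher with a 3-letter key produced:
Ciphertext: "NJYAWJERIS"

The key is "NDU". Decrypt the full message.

Step 1: Key 'NDU' has length 3. Extended key: NDUNDUNDUN
Step 2: Decrypt each position:
  N(13) - N(13) = 0 = A
  J(9) - D(3) = 6 = G
  Y(24) - U(20) = 4 = E
  A(0) - N(13) = 13 = N
  W(22) - D(3) = 19 = T
  J(9) - U(20) = 15 = P
  E(4) - N(13) = 17 = R
  R(17) - D(3) = 14 = O
  I(8) - U(20) = 14 = O
  S(18) - N(13) = 5 = F
Plaintext: AGENTPROOF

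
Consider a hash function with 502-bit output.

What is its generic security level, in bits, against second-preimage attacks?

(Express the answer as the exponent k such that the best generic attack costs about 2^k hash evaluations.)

Step 1: The hash has a 502-bit output.
Step 2: Second-preimage resistance means: given a specific input x, it should be infeasible to find a different y with h(y) = h(x).
With a 502-bit output, a generic search for a second preimage costs about 2^502 evaluations (each trial matches the fixed target with probability 2^-502).
Step 3: Security level = 502 bits.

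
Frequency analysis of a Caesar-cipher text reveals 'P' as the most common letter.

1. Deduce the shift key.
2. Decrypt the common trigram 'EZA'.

Step 1: In English, 'E' is the most frequent letter (12.7%).
Step 2: The most frequent ciphertext letter is 'P' (position 15).
Step 3: Shift = (15 - 4) mod 26 = 11.
Step 4: Decrypt 'EZA' by shifting back 11:
  E -> T
  Z -> O
  A -> P
Step 5: 'EZA' decrypts to 'TOP'.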